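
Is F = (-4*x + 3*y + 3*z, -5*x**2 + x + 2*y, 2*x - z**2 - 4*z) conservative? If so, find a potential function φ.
No, ∇×F = (0, 1, -10*x - 2) ≠ 0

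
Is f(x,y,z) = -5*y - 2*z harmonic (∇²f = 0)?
Yes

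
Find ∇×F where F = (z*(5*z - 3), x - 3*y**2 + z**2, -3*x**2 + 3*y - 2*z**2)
(3 - 2*z, 6*x + 10*z - 3, 1)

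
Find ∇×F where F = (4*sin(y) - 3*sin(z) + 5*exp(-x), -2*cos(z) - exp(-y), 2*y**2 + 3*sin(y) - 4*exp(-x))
(4*y - 2*sin(z) + 3*cos(y), -3*cos(z) - 4*exp(-x), -4*cos(y))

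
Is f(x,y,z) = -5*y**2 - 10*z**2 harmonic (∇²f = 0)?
No, ∇²f = -30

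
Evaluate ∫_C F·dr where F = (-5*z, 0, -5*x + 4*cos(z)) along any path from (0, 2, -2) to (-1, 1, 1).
4*sin(1) + 4*sin(2) + 5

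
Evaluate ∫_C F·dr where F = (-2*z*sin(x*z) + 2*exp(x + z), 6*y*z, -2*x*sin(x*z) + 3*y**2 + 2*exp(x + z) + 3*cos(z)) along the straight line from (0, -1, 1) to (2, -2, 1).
-2*E + 2*cos(2) + 7 + 2*exp(3)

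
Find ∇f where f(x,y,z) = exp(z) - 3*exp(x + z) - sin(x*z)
(-z*cos(x*z) - 3*exp(x + z), 0, -x*cos(x*z) + exp(z) - 3*exp(x + z))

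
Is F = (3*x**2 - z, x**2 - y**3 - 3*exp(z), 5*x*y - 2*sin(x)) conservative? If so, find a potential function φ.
No, ∇×F = (5*x + 3*exp(z), -5*y + 2*cos(x) - 1, 2*x) ≠ 0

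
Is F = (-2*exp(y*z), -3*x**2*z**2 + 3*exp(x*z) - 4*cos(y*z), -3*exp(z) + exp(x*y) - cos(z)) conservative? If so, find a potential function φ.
No, ∇×F = (6*x**2*z + x*exp(x*y) - 3*x*exp(x*z) - 4*y*sin(y*z), y*(-exp(x*y) - 2*exp(y*z)), z*(-6*x*z + 3*exp(x*z) + 2*exp(y*z))) ≠ 0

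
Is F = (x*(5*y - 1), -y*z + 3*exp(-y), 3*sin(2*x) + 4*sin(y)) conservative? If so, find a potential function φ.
No, ∇×F = (y + 4*cos(y), -6*cos(2*x), -5*x) ≠ 0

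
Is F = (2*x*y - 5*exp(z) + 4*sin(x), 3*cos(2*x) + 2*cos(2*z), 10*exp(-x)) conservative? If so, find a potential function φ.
No, ∇×F = (4*sin(2*z), -5*exp(z) + 10*exp(-x), -2*x - 6*sin(2*x)) ≠ 0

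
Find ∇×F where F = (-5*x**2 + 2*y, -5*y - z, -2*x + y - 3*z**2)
(2, 2, -2)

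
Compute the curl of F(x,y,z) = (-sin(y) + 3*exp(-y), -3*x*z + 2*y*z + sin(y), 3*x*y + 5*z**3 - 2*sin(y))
(6*x - 2*y - 2*cos(y), -3*y, -3*z + cos(y) + 3*exp(-y))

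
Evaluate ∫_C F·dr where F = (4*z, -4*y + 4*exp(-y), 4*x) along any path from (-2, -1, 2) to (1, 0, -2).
6 + 4*E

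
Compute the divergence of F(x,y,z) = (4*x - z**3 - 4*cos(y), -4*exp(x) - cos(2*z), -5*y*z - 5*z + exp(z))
-5*y + exp(z) - 1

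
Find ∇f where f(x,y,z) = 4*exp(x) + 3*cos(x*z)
(-3*z*sin(x*z) + 4*exp(x), 0, -3*x*sin(x*z))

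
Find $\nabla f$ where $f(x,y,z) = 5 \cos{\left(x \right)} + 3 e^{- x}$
(-5*sin(x) - 3*exp(-x), 0, 0)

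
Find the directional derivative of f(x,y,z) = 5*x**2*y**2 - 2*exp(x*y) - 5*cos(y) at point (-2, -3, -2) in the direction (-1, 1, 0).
sqrt(2)*(-exp(6) - 5*sin(3)/2 + 30)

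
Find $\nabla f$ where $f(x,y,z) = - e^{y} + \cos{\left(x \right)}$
(-sin(x), -exp(y), 0)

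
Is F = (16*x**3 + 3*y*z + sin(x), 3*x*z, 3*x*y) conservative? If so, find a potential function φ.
Yes, F is conservative. φ = 4*x**4 + 3*x*y*z - cos(x)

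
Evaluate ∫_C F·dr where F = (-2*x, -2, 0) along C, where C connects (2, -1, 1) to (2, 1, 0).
-4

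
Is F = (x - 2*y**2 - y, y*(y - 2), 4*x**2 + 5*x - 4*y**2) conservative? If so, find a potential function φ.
No, ∇×F = (-8*y, -8*x - 5, 4*y + 1) ≠ 0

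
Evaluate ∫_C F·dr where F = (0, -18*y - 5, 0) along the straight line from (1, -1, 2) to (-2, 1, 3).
-10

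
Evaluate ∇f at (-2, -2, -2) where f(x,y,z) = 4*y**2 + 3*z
(0, -16, 3)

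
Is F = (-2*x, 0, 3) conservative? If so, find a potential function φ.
Yes, F is conservative. φ = -x**2 + 3*z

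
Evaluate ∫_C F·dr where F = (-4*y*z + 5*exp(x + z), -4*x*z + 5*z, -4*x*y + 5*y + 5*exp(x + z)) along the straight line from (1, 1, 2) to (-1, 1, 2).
-5*exp(3) + 5*E + 16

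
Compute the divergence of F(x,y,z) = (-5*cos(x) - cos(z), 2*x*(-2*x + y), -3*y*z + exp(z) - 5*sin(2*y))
2*x - 3*y + exp(z) + 5*sin(x)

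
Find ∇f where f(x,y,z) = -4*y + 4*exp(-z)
(0, -4, -4*exp(-z))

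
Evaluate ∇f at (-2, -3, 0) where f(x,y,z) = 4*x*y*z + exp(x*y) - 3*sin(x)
(-3*exp(6) - 3*cos(2), -2*exp(6), 24)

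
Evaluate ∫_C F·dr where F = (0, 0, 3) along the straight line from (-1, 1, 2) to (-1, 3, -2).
-12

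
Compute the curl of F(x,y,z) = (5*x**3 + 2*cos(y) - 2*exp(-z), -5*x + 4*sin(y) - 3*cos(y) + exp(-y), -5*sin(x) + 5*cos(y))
(-5*sin(y), 5*cos(x) + 2*exp(-z), 2*sin(y) - 5)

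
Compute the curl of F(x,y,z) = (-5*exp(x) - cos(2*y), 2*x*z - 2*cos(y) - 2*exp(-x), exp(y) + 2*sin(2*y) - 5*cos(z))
(-2*x + exp(y) + 4*cos(2*y), 0, 2*z - 2*sin(2*y) + 2*exp(-x))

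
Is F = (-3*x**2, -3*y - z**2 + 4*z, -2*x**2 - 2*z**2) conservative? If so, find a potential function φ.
No, ∇×F = (2*z - 4, 4*x, 0) ≠ 0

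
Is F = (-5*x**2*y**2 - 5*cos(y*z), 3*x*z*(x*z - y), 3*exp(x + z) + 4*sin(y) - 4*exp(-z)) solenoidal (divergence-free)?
No, ∇·F = -10*x*y**2 - 3*x*z + 3*exp(x + z) + 4*exp(-z)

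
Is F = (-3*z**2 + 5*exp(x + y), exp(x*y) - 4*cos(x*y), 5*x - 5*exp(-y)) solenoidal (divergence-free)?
No, ∇·F = x*exp(x*y) + 4*x*sin(x*y) + 5*exp(x + y)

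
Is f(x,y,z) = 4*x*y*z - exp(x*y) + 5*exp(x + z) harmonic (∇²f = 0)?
No, ∇²f = -x**2*exp(x*y) - y**2*exp(x*y) + 10*exp(x + z)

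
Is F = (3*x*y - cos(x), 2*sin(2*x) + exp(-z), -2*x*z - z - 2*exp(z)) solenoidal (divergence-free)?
No, ∇·F = -2*x + 3*y - 2*exp(z) + sin(x) - 1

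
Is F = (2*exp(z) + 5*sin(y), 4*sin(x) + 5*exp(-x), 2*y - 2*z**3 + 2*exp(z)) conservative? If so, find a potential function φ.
No, ∇×F = (2, 2*exp(z), 4*cos(x) - 5*cos(y) - 5*exp(-x)) ≠ 0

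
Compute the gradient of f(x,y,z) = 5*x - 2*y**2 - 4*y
(5, -4*y - 4, 0)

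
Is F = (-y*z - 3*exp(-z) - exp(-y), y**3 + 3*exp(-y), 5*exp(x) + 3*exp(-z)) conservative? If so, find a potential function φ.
No, ∇×F = (0, -y - 5*exp(x) + 3*exp(-z), z - exp(-y)) ≠ 0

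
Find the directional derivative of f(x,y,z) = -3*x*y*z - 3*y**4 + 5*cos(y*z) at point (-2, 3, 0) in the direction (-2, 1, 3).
-135*sqrt(14)/7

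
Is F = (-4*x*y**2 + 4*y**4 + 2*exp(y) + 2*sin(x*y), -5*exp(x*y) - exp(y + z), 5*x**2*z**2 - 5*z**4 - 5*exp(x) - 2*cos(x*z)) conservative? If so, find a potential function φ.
No, ∇×F = (exp(y + z), -10*x*z**2 - 2*z*sin(x*z) + 5*exp(x), 8*x*y - 2*x*cos(x*y) - 16*y**3 - 5*y*exp(x*y) - 2*exp(y)) ≠ 0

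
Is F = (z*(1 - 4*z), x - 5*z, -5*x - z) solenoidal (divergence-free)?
No, ∇·F = -1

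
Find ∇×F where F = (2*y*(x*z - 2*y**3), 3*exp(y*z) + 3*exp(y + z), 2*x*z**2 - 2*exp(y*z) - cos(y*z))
(-3*y*exp(y*z) - 2*z*exp(y*z) + z*sin(y*z) - 3*exp(y + z), 2*x*y - 2*z**2, -2*x*z + 16*y**3)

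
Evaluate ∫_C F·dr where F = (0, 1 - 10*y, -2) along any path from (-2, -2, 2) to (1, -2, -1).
6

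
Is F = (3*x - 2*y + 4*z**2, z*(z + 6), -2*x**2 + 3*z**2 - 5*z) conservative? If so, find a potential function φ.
No, ∇×F = (-2*z - 6, 4*x + 8*z, 2) ≠ 0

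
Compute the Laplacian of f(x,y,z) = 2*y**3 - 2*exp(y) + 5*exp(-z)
12*y - 2*exp(y) + 5*exp(-z)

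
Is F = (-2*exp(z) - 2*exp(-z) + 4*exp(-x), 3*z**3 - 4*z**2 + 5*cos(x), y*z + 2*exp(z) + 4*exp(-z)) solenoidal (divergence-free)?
No, ∇·F = y + 2*exp(z) - 4*exp(-z) - 4*exp(-x)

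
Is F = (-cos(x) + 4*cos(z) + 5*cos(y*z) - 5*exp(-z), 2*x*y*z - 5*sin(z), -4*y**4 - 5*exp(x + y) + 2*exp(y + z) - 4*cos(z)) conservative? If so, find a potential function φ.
No, ∇×F = (-2*x*y - 16*y**3 - 5*exp(x + y) + 2*exp(y + z) + 5*cos(z), -5*y*sin(y*z) + 5*exp(x + y) - 4*sin(z) + 5*exp(-z), z*(2*y + 5*sin(y*z))) ≠ 0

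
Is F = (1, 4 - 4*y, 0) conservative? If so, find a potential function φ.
Yes, F is conservative. φ = x - 2*y**2 + 4*y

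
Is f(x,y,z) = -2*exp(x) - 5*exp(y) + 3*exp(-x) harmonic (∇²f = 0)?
No, ∇²f = -2*exp(x) - 5*exp(y) + 3*exp(-x)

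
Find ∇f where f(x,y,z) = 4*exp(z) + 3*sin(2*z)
(0, 0, 4*exp(z) + 6*cos(2*z))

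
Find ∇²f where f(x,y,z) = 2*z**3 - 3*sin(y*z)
3*y**2*sin(y*z) + 3*z**2*sin(y*z) + 12*z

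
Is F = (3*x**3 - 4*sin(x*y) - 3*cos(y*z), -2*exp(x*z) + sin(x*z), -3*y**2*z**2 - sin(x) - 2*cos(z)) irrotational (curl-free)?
No, ∇×F = (2*x*exp(x*z) - x*cos(x*z) - 6*y*z**2, 3*y*sin(y*z) + cos(x), 4*x*cos(x*y) - 2*z*exp(x*z) - 3*z*sin(y*z) + z*cos(x*z))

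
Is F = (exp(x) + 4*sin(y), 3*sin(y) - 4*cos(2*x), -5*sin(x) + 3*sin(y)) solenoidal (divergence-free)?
No, ∇·F = exp(x) + 3*cos(y)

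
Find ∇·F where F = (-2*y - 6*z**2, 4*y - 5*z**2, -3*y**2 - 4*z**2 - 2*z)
2 - 8*z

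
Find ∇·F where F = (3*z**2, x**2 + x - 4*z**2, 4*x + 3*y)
0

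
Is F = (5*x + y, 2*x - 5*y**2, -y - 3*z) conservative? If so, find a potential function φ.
No, ∇×F = (-1, 0, 1) ≠ 0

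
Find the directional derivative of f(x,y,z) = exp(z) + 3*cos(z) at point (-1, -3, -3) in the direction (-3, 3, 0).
0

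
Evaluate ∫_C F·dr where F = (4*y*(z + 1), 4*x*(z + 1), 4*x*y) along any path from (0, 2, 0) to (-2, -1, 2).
24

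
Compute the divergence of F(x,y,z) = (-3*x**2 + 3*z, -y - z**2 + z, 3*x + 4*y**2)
-6*x - 1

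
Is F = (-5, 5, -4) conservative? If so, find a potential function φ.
Yes, F is conservative. φ = -5*x + 5*y - 4*z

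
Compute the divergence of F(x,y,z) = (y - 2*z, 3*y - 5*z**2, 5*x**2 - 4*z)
-1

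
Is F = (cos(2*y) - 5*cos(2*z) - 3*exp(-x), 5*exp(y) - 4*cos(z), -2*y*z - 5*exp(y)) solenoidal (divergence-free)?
No, ∇·F = -2*y + 5*exp(y) + 3*exp(-x)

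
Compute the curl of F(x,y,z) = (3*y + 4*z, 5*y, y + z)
(1, 4, -3)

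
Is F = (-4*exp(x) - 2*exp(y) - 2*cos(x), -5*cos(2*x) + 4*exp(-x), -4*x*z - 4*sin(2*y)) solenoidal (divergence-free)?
No, ∇·F = -4*x - 4*exp(x) + 2*sin(x)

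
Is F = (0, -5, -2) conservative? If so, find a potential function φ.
Yes, F is conservative. φ = -5*y - 2*z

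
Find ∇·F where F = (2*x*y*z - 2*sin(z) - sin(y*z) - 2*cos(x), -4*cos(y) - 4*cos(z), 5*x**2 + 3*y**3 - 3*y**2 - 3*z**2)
2*y*z - 6*z + 2*sin(x) + 4*sin(y)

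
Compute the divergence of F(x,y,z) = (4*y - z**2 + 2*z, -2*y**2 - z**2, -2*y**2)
-4*y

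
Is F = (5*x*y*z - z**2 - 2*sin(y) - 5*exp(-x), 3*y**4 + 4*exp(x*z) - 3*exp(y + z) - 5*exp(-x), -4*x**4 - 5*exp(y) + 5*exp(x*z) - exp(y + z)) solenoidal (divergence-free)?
No, ∇·F = 5*x*exp(x*z) + 12*y**3 + 5*y*z - 4*exp(y + z) + 5*exp(-x)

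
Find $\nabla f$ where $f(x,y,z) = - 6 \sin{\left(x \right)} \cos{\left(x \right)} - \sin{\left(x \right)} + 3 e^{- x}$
(-cos(x) - 6*cos(2*x) - 3*exp(-x), 0, 0)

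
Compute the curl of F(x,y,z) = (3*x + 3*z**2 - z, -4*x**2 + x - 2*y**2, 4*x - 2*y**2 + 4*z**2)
(-4*y, 6*z - 5, 1 - 8*x)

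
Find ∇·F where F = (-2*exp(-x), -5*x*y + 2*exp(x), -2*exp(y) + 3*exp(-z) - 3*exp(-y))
-5*x - 3*exp(-z) + 2*exp(-x)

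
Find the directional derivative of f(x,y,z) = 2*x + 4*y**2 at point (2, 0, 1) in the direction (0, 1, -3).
0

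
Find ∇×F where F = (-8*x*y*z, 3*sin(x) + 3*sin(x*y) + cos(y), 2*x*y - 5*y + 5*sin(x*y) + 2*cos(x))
(5*x*cos(x*y) + 2*x - 5, -8*x*y - 5*y*cos(x*y) - 2*y + 2*sin(x), 8*x*z + 3*y*cos(x*y) + 3*cos(x))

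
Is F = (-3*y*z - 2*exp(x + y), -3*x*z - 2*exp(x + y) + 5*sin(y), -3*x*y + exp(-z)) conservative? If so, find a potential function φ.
Yes, F is conservative. φ = -3*x*y*z - 2*exp(x + y) - 5*cos(y) - exp(-z)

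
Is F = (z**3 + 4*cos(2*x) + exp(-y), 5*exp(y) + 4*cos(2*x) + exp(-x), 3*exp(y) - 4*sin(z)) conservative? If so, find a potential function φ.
No, ∇×F = (3*exp(y), 3*z**2, -8*sin(2*x) + exp(-y) - exp(-x)) ≠ 0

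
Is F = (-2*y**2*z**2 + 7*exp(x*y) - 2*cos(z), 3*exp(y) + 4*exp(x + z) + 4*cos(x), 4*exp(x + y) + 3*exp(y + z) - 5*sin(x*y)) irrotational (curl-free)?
No, ∇×F = (-5*x*cos(x*y) + 4*exp(x + y) - 4*exp(x + z) + 3*exp(y + z), -4*y**2*z + 5*y*cos(x*y) - 4*exp(x + y) + 2*sin(z), -7*x*exp(x*y) + 4*y*z**2 + 4*exp(x + z) - 4*sin(x))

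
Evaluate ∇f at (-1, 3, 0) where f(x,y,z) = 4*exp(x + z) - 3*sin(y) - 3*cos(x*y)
(-9*sin(3) + 4*exp(-1), -3*sqrt(2)*cos(pi/4 + 3), 4*exp(-1))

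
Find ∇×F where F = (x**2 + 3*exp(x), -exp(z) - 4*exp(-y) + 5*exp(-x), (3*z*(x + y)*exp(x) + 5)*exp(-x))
(3*z + exp(z), -3*z + 5*exp(-x), -5*exp(-x))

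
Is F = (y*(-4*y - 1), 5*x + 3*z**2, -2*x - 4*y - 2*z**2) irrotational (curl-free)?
No, ∇×F = (-6*z - 4, 2, 8*y + 6)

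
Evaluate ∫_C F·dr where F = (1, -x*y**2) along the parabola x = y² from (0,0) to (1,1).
4/5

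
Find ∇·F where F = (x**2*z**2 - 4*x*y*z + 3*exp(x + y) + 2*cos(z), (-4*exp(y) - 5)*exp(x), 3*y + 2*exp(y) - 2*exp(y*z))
2*x*z**2 - 4*y*z - 2*y*exp(y*z) - exp(x + y)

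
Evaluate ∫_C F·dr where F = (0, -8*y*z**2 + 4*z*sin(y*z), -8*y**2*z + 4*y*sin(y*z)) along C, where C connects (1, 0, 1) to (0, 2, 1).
-12 - 4*cos(2)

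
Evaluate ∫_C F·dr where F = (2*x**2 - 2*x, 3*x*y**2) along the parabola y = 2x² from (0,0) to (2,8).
18460/21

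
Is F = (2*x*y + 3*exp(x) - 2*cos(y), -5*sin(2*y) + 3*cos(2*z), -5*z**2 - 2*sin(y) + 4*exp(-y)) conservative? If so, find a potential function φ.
No, ∇×F = (6*sin(2*z) - 2*cos(y) - 4*exp(-y), 0, -2*x - 2*sin(y)) ≠ 0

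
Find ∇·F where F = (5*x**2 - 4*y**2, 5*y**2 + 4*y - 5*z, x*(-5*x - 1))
10*x + 10*y + 4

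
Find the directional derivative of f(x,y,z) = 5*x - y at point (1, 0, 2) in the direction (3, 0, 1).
3*sqrt(10)/2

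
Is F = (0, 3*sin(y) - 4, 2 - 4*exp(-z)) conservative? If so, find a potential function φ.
Yes, F is conservative. φ = -4*y + 2*z - 3*cos(y) + 4*exp(-z)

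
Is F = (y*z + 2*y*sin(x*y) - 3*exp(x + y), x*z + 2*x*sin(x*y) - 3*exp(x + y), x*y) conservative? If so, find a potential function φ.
Yes, F is conservative. φ = x*y*z - 3*exp(x + y) - 2*cos(x*y)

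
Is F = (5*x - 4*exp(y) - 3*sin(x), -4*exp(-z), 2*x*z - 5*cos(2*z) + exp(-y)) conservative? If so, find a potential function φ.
No, ∇×F = (-4*exp(-z) - exp(-y), -2*z, 4*exp(y)) ≠ 0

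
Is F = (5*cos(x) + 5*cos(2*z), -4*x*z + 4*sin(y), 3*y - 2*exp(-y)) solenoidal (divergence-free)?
No, ∇·F = -5*sin(x) + 4*cos(y)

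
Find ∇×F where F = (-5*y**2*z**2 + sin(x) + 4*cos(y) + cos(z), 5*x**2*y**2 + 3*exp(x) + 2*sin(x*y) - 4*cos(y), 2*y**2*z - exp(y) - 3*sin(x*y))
(-3*x*cos(x*y) + 4*y*z - exp(y), -10*y**2*z + 3*y*cos(x*y) - sin(z), 10*x*y**2 + 10*y*z**2 + 2*y*cos(x*y) + 3*exp(x) + 4*sin(y))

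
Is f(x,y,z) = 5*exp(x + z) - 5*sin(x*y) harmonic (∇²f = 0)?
No, ∇²f = 5*x**2*sin(x*y) + 5*y**2*sin(x*y) + 10*exp(x + z)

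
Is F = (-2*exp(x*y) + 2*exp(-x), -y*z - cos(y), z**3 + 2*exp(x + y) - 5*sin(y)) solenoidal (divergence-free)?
No, ∇·F = -2*y*exp(x*y) + 3*z**2 - z + sin(y) - 2*exp(-x)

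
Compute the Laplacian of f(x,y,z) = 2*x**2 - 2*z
4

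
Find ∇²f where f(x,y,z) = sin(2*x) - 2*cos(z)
-4*sin(2*x) + 2*cos(z)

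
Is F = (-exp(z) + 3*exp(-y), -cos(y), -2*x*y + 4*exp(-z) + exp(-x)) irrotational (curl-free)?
No, ∇×F = (-2*x, 2*y - exp(z) + exp(-x), 3*exp(-y))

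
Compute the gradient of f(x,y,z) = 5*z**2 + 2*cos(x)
(-2*sin(x), 0, 10*z)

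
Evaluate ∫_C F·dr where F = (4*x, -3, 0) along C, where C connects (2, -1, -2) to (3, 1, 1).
4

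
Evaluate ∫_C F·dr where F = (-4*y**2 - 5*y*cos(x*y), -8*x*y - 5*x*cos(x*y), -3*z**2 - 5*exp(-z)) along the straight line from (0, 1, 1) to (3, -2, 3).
-74 - 5*exp(-1) + 5*sin(6) + 5*exp(-3)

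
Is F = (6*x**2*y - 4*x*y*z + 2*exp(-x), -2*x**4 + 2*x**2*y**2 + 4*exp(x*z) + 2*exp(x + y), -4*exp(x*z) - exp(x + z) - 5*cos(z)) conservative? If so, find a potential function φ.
No, ∇×F = (-4*x*exp(x*z), -4*x*y + 4*z*exp(x*z) + exp(x + z), -8*x**3 - 6*x**2 + 4*x*y**2 + 4*x*z + 4*z*exp(x*z) + 2*exp(x + y)) ≠ 0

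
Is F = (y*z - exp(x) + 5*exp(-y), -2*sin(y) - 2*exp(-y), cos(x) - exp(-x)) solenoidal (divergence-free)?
No, ∇·F = -exp(x) - 2*cos(y) + 2*exp(-y)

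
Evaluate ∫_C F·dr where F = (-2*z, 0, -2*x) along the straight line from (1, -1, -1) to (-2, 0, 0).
-2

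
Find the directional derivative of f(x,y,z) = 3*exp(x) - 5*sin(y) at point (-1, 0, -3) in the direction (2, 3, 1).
3*sqrt(14)*(2 - 5*E)*exp(-1)/14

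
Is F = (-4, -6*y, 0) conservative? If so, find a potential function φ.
Yes, F is conservative. φ = -4*x - 3*y**2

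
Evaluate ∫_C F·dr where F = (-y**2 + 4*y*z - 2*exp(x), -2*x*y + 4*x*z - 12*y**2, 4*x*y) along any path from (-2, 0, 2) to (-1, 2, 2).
-44 - 2*exp(-1) + 2*exp(-2)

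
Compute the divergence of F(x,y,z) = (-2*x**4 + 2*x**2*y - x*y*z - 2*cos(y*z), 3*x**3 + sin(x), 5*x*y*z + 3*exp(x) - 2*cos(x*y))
-8*x**3 + 9*x*y - y*z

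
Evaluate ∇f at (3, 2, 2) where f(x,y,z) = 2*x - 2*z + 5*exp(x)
(2 + 5*exp(3), 0, -2)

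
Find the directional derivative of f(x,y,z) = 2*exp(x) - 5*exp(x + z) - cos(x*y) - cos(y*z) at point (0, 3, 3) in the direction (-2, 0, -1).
sqrt(5)*(-4 - 3*sin(9) + 15*exp(3))/5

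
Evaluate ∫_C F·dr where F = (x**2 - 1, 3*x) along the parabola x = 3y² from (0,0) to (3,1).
9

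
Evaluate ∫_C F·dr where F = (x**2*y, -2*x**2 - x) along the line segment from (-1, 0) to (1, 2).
-2/3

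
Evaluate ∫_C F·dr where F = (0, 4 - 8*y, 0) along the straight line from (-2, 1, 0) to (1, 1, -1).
0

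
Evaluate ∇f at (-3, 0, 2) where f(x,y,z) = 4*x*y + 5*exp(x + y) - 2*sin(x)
(5*exp(-3) - 2*cos(3), -12 + 5*exp(-3), 0)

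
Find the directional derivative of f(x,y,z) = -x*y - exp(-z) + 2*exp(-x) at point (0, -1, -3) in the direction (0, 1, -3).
-3*sqrt(10)*exp(3)/10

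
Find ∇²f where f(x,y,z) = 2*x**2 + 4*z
4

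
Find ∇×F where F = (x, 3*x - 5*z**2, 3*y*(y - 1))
(6*y + 10*z - 3, 0, 3)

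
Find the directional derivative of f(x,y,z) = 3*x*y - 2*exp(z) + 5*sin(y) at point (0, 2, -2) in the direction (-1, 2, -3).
sqrt(14)*((-3 + 5*cos(2))*exp(2) + 3)*exp(-2)/7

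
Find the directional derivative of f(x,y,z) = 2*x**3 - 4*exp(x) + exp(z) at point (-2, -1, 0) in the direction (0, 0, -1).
-1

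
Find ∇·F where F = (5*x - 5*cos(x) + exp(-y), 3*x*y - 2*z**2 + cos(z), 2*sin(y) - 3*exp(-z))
3*x + 5*sin(x) + 5 + 3*exp(-z)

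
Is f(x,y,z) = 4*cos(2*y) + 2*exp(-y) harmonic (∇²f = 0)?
No, ∇²f = -16*cos(2*y) + 2*exp(-y)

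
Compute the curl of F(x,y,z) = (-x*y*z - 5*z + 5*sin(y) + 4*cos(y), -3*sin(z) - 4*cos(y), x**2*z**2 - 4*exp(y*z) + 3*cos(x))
(-4*z*exp(y*z) + 3*cos(z), -x*y - 2*x*z**2 + 3*sin(x) - 5, x*z + 4*sin(y) - 5*cos(y))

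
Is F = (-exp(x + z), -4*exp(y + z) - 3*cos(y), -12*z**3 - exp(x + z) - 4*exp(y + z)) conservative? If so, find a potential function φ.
Yes, F is conservative. φ = -3*z**4 - exp(x + z) - 4*exp(y + z) - 3*sin(y)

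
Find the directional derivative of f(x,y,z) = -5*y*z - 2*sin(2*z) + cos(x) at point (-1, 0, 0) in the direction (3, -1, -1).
sqrt(11)*(3*sin(1) + 4)/11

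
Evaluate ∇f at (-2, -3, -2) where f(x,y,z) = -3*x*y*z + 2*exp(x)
(-18 + 2*exp(-2), -12, -18)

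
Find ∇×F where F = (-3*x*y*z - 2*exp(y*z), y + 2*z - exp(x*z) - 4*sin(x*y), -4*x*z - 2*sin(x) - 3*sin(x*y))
(x*exp(x*z) - 3*x*cos(x*y) - 2, -3*x*y - 2*y*exp(y*z) + 3*y*cos(x*y) + 4*z + 2*cos(x), 3*x*z - 4*y*cos(x*y) - z*exp(x*z) + 2*z*exp(y*z))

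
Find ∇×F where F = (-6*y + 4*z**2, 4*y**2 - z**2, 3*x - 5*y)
(2*z - 5, 8*z - 3, 6)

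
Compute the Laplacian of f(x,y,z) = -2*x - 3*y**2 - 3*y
-6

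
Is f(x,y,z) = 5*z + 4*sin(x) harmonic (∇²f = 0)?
No, ∇²f = -4*sin(x)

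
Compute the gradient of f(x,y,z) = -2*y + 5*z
(0, -2, 5)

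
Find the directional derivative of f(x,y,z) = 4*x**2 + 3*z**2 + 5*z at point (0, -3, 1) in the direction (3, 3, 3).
11*sqrt(3)/3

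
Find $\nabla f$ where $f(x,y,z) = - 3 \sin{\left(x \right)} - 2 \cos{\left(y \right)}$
(-3*cos(x), 2*sin(y), 0)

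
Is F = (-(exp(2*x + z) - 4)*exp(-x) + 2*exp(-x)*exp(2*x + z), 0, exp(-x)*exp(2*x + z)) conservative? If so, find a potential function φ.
Yes, F is conservative. φ = (exp(2*x + z) - 4)*exp(-x)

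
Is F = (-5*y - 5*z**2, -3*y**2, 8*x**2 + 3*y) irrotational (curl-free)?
No, ∇×F = (3, -16*x - 10*z, 5)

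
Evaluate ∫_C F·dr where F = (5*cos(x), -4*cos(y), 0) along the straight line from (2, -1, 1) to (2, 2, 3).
-4*sin(2) - 4*sin(1)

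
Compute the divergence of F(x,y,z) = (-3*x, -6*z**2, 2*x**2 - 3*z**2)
-6*z - 3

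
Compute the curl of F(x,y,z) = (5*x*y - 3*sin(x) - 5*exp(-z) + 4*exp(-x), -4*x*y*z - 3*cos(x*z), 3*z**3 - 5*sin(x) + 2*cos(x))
(x*(4*y - 3*sin(x*z)), 2*sin(x) + 5*cos(x) + 5*exp(-z), -5*x - 4*y*z + 3*z*sin(x*z))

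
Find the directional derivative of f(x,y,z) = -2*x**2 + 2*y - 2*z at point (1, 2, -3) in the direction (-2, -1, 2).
2/3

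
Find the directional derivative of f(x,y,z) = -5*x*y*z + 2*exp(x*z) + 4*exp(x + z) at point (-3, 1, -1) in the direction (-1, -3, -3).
sqrt(19)*(-5*exp(4) - 16 + 20*exp(7))*exp(-4)/19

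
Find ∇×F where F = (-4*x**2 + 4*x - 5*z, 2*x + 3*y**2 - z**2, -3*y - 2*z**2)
(2*z - 3, -5, 2)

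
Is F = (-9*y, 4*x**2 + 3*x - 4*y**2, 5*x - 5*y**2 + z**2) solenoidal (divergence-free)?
No, ∇·F = -8*y + 2*z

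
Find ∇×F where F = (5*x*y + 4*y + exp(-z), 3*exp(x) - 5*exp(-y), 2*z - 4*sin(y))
(-4*cos(y), -exp(-z), -5*x + 3*exp(x) - 4)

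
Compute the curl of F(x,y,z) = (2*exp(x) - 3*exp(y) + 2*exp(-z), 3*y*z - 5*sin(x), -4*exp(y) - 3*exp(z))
(-3*y - 4*exp(y), -2*exp(-z), 3*exp(y) - 5*cos(x))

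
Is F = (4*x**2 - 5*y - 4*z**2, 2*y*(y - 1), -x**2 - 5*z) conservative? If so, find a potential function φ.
No, ∇×F = (0, 2*x - 8*z, 5) ≠ 0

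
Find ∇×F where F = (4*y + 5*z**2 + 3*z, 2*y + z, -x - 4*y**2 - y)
(-8*y - 2, 10*z + 4, -4)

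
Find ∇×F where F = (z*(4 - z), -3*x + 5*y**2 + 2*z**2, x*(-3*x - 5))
(-4*z, 6*x - 2*z + 9, -3)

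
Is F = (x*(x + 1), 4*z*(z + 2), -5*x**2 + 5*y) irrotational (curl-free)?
No, ∇×F = (-8*z - 3, 10*x, 0)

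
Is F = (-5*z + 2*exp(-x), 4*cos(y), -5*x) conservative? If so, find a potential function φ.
Yes, F is conservative. φ = -5*x*z + 4*sin(y) - 2*exp(-x)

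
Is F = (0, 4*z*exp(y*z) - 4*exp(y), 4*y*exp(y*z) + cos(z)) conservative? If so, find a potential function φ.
Yes, F is conservative. φ = -4*exp(y) + 4*exp(y*z) + sin(z)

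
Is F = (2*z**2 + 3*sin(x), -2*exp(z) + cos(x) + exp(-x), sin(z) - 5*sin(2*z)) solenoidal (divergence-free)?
No, ∇·F = 3*cos(x) + cos(z) - 10*cos(2*z)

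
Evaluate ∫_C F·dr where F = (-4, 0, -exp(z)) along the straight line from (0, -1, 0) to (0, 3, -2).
1 - exp(-2)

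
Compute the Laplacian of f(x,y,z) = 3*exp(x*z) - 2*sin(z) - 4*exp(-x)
3*x**2*exp(x*z) + 3*z**2*exp(x*z) + 2*sin(z) - 4*exp(-x)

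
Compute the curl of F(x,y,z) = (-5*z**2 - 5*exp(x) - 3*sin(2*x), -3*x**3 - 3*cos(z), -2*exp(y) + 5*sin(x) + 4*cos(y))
(-2*exp(y) - 4*sin(y) - 3*sin(z), -10*z - 5*cos(x), -9*x**2)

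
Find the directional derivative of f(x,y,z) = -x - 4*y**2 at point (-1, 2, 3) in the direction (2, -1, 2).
14/3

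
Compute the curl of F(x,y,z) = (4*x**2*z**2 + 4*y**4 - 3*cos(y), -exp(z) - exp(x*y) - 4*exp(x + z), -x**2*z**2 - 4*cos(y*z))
(4*z*sin(y*z) + exp(z) + 4*exp(x + z), 2*x*z*(4*x + z), -16*y**3 - y*exp(x*y) - 4*exp(x + z) - 3*sin(y))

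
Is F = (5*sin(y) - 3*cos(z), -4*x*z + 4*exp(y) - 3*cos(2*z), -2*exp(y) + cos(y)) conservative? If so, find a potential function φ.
No, ∇×F = (4*x - 2*exp(y) - sin(y) - 6*sin(2*z), 3*sin(z), -4*z - 5*cos(y)) ≠ 0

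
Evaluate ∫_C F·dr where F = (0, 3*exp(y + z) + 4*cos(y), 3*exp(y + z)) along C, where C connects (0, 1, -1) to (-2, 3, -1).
-4*sin(1) - 3 + 4*sin(3) + 3*exp(2)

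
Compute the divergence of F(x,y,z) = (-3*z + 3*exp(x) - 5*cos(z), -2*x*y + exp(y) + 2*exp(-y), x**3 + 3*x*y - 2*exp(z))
-2*x + 3*exp(x) + exp(y) - 2*exp(z) - 2*exp(-y)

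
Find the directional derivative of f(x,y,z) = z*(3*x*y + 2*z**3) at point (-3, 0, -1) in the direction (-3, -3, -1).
-sqrt(19)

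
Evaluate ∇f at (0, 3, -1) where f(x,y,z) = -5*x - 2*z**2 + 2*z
(-5, 0, 6)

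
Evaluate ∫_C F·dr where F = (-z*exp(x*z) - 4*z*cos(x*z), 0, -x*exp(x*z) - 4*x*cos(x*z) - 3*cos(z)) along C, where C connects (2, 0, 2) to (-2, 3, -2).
6*sin(2)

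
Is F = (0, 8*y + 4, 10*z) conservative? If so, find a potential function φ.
Yes, F is conservative. φ = 4*y**2 + 4*y + 5*z**2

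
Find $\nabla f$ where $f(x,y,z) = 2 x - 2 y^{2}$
(2, -4*y, 0)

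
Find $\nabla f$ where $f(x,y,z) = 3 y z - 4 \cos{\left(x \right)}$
(4*sin(x), 3*z, 3*y)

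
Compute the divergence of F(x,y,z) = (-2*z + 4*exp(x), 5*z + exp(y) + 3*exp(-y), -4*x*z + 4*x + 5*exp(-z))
-4*x + 4*exp(x) + exp(y) - 5*exp(-z) - 3*exp(-y)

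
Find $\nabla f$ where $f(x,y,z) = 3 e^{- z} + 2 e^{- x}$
(-2*exp(-x), 0, -3*exp(-z))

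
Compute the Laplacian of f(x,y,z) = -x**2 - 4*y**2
-10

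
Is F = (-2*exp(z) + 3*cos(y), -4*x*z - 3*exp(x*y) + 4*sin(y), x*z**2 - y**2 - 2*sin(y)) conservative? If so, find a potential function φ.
No, ∇×F = (4*x - 2*y - 2*cos(y), -z**2 - 2*exp(z), -3*y*exp(x*y) - 4*z + 3*sin(y)) ≠ 0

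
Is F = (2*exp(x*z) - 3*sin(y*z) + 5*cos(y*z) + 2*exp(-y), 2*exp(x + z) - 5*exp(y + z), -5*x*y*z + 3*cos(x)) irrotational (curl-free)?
No, ∇×F = (-5*x*z - 2*exp(x + z) + 5*exp(y + z), 2*x*exp(x*z) + 5*y*z - 5*y*sin(y*z) - 3*y*cos(y*z) + 3*sin(x), 5*z*sin(y*z) + 3*z*cos(y*z) + 2*exp(x + z) + 2*exp(-y))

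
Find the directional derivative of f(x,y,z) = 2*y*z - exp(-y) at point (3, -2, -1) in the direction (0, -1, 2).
sqrt(5)*(-exp(2) - 6)/5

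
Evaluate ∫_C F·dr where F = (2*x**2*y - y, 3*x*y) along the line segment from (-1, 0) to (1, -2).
8/3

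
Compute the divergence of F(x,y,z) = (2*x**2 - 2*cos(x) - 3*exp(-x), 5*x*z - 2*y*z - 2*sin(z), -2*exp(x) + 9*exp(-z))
4*x - 2*z + 2*sin(x) - 9*exp(-z) + 3*exp(-x)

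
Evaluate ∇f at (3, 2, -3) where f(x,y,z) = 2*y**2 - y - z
(0, 7, -1)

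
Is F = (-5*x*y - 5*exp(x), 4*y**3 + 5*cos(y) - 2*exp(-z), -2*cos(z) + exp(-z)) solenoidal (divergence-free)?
No, ∇·F = 12*y**2 - 5*y - 5*exp(x) - 5*sin(y) + 2*sin(z) - exp(-z)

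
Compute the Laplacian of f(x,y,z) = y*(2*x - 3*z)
0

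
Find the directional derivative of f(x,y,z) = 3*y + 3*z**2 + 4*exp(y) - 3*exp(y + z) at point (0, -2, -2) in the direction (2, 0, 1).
3*sqrt(5)*(-4*exp(4) - 1)*exp(-4)/5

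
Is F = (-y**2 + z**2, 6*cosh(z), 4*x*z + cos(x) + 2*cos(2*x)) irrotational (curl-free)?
No, ∇×F = (-6*sinh(z), -2*z + sin(x) + 4*sin(2*x), 2*y)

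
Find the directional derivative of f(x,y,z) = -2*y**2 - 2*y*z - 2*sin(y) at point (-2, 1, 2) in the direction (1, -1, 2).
sqrt(6)*(cos(1) + 2)/3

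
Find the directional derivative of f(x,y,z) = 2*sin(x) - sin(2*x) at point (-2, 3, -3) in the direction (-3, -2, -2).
6*sqrt(17)*(cos(4) - cos(2))/17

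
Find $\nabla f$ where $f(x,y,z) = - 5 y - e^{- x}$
(exp(-x), -5, 0)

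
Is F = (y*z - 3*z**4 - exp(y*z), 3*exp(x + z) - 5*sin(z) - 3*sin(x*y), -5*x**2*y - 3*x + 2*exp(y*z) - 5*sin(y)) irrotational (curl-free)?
No, ∇×F = (-5*x**2 + 2*z*exp(y*z) - 3*exp(x + z) - 5*cos(y) + 5*cos(z), 10*x*y - y*exp(y*z) + y - 12*z**3 + 3, -3*y*cos(x*y) + z*exp(y*z) - z + 3*exp(x + z))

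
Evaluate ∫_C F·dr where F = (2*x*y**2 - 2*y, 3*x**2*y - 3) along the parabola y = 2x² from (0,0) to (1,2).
-2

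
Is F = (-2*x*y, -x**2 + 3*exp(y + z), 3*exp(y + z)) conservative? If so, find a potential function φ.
Yes, F is conservative. φ = -x**2*y + 3*exp(y + z)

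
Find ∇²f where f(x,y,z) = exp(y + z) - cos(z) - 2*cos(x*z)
2*x**2*cos(x*z) + 2*z**2*cos(x*z) + 2*exp(y + z) + cos(z)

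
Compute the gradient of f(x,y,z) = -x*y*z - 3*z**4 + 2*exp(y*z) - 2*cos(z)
(-y*z, z*(-x + 2*exp(y*z)), -x*y + 2*y*exp(y*z) - 12*z**3 + 2*sin(z))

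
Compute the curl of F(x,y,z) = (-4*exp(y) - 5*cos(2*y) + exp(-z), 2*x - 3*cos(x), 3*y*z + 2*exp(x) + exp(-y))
(3*z - exp(-y), -2*exp(x) - exp(-z), 4*exp(y) + 3*sin(x) - 10*sin(2*y) + 2)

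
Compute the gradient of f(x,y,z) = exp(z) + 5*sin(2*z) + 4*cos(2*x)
(-8*sin(2*x), 0, exp(z) + 10*cos(2*z))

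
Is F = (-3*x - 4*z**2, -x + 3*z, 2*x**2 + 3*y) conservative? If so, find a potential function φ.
No, ∇×F = (0, -4*x - 8*z, -1) ≠ 0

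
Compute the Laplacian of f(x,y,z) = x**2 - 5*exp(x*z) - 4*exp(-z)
-5*x**2*exp(x*z) - 5*z**2*exp(x*z) + 2 - 4*exp(-z)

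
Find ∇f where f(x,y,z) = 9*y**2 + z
(0, 18*y, 1)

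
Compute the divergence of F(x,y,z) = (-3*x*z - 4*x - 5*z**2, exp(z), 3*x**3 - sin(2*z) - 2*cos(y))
-3*z + 4*sin(z)**2 - 6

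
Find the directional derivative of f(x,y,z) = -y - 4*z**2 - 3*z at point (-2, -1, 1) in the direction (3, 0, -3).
11*sqrt(2)/2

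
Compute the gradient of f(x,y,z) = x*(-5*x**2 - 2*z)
(-15*x**2 - 2*z, 0, -2*x)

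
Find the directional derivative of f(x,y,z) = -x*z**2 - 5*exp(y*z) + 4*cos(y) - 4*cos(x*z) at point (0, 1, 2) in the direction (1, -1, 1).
sqrt(3)*(-4 + 4*sin(1) + 5*exp(2))/3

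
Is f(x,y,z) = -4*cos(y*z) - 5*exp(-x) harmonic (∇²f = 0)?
No, ∇²f = (4*(y**2 + z**2)*exp(x)*cos(y*z) - 5)*exp(-x)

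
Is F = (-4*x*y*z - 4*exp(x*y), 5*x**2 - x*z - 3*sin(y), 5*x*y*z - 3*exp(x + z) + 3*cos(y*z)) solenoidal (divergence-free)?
No, ∇·F = 5*x*y - 4*y*z - 4*y*exp(x*y) - 3*y*sin(y*z) - 3*exp(x + z) - 3*cos(y)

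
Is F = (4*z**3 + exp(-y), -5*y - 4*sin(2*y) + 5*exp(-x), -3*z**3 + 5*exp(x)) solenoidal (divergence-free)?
No, ∇·F = -9*z**2 + 16*sin(y)**2 - 13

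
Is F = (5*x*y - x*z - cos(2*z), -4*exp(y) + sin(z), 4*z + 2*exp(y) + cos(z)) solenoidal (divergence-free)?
No, ∇·F = 5*y - z - 4*exp(y) - sin(z) + 4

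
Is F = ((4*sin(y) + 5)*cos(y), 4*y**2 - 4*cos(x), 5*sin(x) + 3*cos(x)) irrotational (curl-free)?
No, ∇×F = (0, 3*sin(x) - 5*cos(x), 4*sin(x) + 5*sin(y) - 4*cos(2*y))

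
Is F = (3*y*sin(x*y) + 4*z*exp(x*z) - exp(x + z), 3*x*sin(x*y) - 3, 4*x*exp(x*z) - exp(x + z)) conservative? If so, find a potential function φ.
Yes, F is conservative. φ = -3*y + 4*exp(x*z) - exp(x + z) - 3*cos(x*y)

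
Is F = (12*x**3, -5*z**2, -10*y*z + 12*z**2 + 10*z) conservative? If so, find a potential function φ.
Yes, F is conservative. φ = 3*x**4 - 5*y*z**2 + 4*z**3 + 5*z**2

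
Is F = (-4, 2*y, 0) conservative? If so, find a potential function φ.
Yes, F is conservative. φ = -4*x + y**2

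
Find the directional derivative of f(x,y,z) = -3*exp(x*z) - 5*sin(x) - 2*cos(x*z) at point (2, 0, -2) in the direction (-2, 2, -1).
10*cos(2)/3 - 2*exp(-4) - 4*sin(4)/3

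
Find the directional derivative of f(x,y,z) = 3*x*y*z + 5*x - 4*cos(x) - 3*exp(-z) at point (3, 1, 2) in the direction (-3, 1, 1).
3*sqrt(11)*(-2*exp(2) - 4*exp(2)*sin(3) + 1)*exp(-2)/11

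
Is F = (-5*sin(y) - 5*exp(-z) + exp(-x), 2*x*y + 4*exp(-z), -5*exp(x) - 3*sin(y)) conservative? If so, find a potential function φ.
No, ∇×F = (-3*cos(y) + 4*exp(-z), 5*exp(x) + 5*exp(-z), 2*y + 5*cos(y)) ≠ 0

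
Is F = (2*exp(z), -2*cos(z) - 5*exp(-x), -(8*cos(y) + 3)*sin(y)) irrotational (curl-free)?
No, ∇×F = (-2*sin(z) - 3*cos(y) - 8*cos(2*y), 2*exp(z), 5*exp(-x))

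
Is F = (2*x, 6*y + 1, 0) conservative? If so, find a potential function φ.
Yes, F is conservative. φ = x**2 + 3*y**2 + y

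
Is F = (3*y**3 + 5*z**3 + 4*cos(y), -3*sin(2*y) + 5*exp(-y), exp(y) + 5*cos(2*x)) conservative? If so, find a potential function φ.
No, ∇×F = (exp(y), 15*z**2 + 10*sin(2*x), -9*y**2 + 4*sin(y)) ≠ 0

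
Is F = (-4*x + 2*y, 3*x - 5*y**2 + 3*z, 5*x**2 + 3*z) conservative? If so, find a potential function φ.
No, ∇×F = (-3, -10*x, 1) ≠ 0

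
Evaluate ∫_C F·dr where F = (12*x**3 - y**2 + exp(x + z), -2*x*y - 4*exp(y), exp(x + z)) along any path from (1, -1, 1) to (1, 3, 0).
-4*exp(3) - 8 - exp(2) + 4*exp(-1) + E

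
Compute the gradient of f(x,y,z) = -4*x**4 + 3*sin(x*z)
(-16*x**3 + 3*z*cos(x*z), 0, 3*x*cos(x*z))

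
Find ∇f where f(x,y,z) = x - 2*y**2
(1, -4*y, 0)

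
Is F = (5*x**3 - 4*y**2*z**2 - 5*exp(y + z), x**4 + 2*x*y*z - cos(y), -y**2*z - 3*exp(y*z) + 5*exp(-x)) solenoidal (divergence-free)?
No, ∇·F = 15*x**2 + 2*x*z - y**2 - 3*y*exp(y*z) + sin(y)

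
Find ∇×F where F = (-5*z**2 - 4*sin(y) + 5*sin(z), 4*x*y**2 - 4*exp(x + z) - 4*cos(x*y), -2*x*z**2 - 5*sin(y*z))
(-5*z*cos(y*z) + 4*exp(x + z), 2*z**2 - 10*z + 5*cos(z), 4*y**2 + 4*y*sin(x*y) - 4*exp(x + z) + 4*cos(y))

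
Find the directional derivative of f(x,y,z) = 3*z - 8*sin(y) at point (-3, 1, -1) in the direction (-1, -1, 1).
sqrt(3)*(3 + 8*cos(1))/3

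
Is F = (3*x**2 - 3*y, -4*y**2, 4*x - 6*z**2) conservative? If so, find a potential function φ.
No, ∇×F = (0, -4, 3) ≠ 0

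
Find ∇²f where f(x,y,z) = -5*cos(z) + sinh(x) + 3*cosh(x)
5*cos(z) + sinh(x) + 3*cosh(x)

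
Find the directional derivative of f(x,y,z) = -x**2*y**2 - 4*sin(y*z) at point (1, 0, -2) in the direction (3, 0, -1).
0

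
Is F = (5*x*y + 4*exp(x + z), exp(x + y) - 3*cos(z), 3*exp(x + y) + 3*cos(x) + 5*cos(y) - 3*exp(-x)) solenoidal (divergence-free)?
No, ∇·F = 5*y + exp(x + y) + 4*exp(x + z)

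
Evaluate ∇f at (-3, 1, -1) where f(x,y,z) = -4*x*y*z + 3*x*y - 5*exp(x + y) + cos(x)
(-5*exp(-2) + sin(3) + 7, -21 - 5*exp(-2), 12)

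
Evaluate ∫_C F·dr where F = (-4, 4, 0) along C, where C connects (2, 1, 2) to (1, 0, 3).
0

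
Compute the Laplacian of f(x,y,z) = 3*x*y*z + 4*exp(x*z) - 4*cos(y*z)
4*x**2*exp(x*z) + 4*y**2*cos(y*z) + 4*z**2*exp(x*z) + 4*z**2*cos(y*z)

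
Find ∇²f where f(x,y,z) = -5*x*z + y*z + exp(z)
exp(z)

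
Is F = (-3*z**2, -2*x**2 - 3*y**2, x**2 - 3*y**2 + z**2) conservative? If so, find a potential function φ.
No, ∇×F = (-6*y, -2*x - 6*z, -4*x) ≠ 0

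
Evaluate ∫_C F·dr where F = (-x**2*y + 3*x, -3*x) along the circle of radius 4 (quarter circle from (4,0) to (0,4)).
-24 + 4*pi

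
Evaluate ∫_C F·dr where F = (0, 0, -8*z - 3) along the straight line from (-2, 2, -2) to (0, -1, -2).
0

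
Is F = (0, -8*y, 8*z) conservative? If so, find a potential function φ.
Yes, F is conservative. φ = -4*y**2 + 4*z**2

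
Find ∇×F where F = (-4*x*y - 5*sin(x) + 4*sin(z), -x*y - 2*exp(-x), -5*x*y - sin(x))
(-5*x, 5*y + cos(x) + 4*cos(z), 4*x - y + 2*exp(-x))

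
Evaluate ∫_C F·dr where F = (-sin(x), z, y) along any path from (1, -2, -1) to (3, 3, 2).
cos(3) - cos(1) + 4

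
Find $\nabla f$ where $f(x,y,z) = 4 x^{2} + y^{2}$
(8*x, 2*y, 0)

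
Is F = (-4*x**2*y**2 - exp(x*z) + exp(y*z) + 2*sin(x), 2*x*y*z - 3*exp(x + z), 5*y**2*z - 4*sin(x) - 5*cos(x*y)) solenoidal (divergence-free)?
No, ∇·F = -8*x*y**2 + 2*x*z + 5*y**2 - z*exp(x*z) + 2*cos(x)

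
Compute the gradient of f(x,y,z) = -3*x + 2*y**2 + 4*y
(-3, 4*y + 4, 0)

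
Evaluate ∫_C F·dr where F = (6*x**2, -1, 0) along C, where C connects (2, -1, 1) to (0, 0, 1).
-17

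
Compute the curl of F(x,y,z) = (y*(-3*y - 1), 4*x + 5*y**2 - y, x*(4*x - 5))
(0, 5 - 8*x, 6*y + 5)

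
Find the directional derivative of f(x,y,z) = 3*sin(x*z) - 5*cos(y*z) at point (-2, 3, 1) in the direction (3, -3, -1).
15*sqrt(19)*(cos(2) - 2*sin(3))/19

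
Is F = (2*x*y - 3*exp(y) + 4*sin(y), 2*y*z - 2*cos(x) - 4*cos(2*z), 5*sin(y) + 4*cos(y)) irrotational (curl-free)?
No, ∇×F = (-2*y - 4*sin(y) - 8*sin(2*z) + 5*cos(y), 0, -2*x + 3*exp(y) + 2*sin(x) - 4*cos(y))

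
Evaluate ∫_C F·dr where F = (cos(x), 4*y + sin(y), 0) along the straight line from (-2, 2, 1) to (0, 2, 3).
sin(2)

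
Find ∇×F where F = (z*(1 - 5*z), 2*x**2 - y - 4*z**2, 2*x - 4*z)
(8*z, -10*z - 1, 4*x)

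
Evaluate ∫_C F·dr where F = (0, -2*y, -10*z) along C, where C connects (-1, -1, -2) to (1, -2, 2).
-3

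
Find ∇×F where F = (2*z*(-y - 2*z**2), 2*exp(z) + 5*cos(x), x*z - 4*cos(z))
(-2*exp(z), -2*y - 12*z**2 - z, 2*z - 5*sin(x))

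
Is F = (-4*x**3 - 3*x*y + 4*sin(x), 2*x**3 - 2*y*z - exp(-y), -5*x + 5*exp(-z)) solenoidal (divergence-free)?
No, ∇·F = -12*x**2 - 3*y - 2*z + 4*cos(x) - 5*exp(-z) + exp(-y)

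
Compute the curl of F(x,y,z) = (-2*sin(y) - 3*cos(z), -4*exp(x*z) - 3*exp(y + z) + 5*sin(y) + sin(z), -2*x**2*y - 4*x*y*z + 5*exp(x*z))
(-2*x**2 - 4*x*z + 4*x*exp(x*z) + 3*exp(y + z) - cos(z), 4*x*y + 4*y*z - 5*z*exp(x*z) + 3*sin(z), -4*z*exp(x*z) + 2*cos(y))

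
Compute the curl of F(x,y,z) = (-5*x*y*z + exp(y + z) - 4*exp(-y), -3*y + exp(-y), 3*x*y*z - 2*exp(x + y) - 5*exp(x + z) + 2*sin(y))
(3*x*z - 2*exp(x + y) + 2*cos(y), -5*x*y - 3*y*z + 2*exp(x + y) + 5*exp(x + z) + exp(y + z), 5*x*z - exp(y + z) - 4*exp(-y))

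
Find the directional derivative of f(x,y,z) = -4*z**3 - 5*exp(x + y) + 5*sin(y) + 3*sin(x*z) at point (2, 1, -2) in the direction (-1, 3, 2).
sqrt(14)*(-10*exp(3) - 96 + 18*cos(4) + 15*cos(1))/14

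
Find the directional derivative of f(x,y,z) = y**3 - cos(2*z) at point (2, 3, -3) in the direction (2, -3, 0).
-81*sqrt(13)/13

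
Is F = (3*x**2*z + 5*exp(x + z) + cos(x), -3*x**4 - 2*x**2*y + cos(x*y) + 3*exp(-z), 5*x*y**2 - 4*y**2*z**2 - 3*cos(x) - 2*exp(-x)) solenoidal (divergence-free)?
No, ∇·F = -2*x**2 + 6*x*z - x*sin(x*y) - 8*y**2*z + 5*exp(x + z) - sin(x)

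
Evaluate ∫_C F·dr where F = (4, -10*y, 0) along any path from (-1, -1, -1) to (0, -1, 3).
4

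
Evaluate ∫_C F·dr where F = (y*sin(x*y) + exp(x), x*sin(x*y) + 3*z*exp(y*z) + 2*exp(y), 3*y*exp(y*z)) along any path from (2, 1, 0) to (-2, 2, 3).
-2*E - 3 + cos(2) + exp(-2) - cos(4) + exp(2) + 3*exp(6)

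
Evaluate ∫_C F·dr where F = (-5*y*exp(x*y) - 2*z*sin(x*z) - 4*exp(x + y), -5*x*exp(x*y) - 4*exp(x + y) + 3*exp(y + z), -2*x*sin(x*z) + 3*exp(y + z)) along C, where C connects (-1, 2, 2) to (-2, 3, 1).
-(5 - 5*exp(4))*exp(-6)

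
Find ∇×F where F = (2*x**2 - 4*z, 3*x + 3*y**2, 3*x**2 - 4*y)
(-4, -6*x - 4, 3)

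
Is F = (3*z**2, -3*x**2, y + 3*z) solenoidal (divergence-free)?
No, ∇·F = 3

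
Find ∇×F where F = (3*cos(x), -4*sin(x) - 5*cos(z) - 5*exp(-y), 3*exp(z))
(-5*sin(z), 0, -4*cos(x))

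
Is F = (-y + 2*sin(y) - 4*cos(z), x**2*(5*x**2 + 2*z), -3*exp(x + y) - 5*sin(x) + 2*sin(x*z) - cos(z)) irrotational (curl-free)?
No, ∇×F = (-2*x**2 - 3*exp(x + y), -2*z*cos(x*z) + 3*exp(x + y) + 4*sin(z) + 5*cos(x), 20*x**3 + 4*x*z - 2*cos(y) + 1)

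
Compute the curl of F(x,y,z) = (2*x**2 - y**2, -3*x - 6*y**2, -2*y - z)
(-2, 0, 2*y - 3)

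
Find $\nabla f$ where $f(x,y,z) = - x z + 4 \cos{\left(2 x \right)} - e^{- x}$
(-z - 8*sin(2*x) + exp(-x), 0, -x)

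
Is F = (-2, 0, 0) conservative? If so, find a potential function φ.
Yes, F is conservative. φ = -2*x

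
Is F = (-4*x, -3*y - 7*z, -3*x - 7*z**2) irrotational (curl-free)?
No, ∇×F = (7, 3, 0)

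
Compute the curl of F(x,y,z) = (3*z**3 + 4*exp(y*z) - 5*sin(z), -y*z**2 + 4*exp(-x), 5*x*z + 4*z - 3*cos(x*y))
(3*x*sin(x*y) + 2*y*z, 4*y*exp(y*z) - 3*y*sin(x*y) + 9*z**2 - 5*z - 5*cos(z), -4*z*exp(y*z) - 4*exp(-x))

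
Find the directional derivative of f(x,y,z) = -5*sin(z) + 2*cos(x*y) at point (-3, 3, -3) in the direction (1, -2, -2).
10*cos(3)/3 + 6*sin(9)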